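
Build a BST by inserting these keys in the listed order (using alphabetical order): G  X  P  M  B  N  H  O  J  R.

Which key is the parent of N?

M

G: root
X: right child of G (depth 1)
P: left child of X (depth 2)
M: left child of P (depth 3)
B: left child of G (depth 1)
N: right child of M (depth 4)
H: left child of M (depth 4)
O: right child of N (depth 5)
J: right child of H (depth 5)
R: right child of P (depth 3)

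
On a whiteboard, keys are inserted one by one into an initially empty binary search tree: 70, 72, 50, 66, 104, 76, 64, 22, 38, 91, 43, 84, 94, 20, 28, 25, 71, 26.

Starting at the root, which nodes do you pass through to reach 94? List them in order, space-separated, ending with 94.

Resulting structure (node: left, right):
  70: L=50, R=72
  72: L=71, R=104
  50: L=22, R=66
  66: L=64, R=–
  104: L=76, R=–
  76: L=–, R=91
  64: L=–, R=–
  22: L=20, R=38
  38: L=28, R=43
  91: L=84, R=94
  43: L=–, R=–
  84: L=–, R=–
  94: L=–, R=–
  20: L=–, R=–
  28: L=25, R=–
  25: L=–, R=26
  71: L=–, R=–
  26: L=–, R=–

70 72 104 76 91 94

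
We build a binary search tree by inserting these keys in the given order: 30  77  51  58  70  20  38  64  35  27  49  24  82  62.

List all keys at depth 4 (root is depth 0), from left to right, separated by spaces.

35 49 70

Resulting structure (node: left, right):
  30: L=20, R=77
  77: L=51, R=82
  51: L=38, R=58
  58: L=–, R=70
  70: L=64, R=–
  20: L=–, R=27
  38: L=35, R=49
  64: L=62, R=–
  35: L=–, R=–
  27: L=24, R=–
  49: L=–, R=–
  24: L=–, R=–
  82: L=–, R=–
  62: L=–, R=–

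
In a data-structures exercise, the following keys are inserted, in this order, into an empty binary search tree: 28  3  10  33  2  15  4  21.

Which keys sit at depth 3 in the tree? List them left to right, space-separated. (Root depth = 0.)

4 15

28: root
3: left child of 28 (depth 1)
10: right child of 3 (depth 2)
33: right child of 28 (depth 1)
2: left child of 3 (depth 2)
15: right child of 10 (depth 3)
4: left child of 10 (depth 3)
21: right child of 15 (depth 4)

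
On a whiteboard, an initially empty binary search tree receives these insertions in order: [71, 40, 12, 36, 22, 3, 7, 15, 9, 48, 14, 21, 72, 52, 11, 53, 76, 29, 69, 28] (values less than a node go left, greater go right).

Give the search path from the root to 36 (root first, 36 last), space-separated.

71 40 12 36

Insert 71: tree is empty, so 71 becomes the root.
Insert 40: 40 < 71 → go left. Place as left child of 71.
Insert 12: 12 < 71 → go left; 12 < 40 → go left. Place as left child of 40.
Insert 36: 36 < 71 → go left; 36 < 40 → go left; 36 > 12 → go right. Place as right child of 12.
Insert 22: 22 < 71 → go left; 22 < 40 → go left; 22 > 12 → go right; 22 < 36 → go left. Place as left child of 36.
Insert 3: 3 < 71 → go left; 3 < 40 → go left; 3 < 12 → go left. Place as left child of 12.
Insert 7: 7 < 71 → go left; 7 < 40 → go left; 7 < 12 → go left; 7 > 3 → go right. Place as right child of 3.
Insert 15: 15 < 71 → go left; 15 < 40 → go left; 15 > 12 → go right; 15 < 36 → go left; 15 < 22 → go left. Place as left child of 22.
Insert 9: 9 < 71 → go left; 9 < 40 → go left; 9 < 12 → go left; 9 > 3 → go right; 9 > 7 → go right. Place as right child of 7.
Insert 48: 48 < 71 → go left; 48 > 40 → go right. Place as right child of 40.
Insert 14: 14 < 71 → go left; 14 < 40 → go left; 14 > 12 → go right; 14 < 36 → go left; 14 < 22 → go left; 14 < 15 → go left. Place as left child of 15.
Insert 21: 21 < 71 → go left; 21 < 40 → go left; 21 > 12 → go right; 21 < 36 → go left; 21 < 22 → go left; 21 > 15 → go right. Place as right child of 15.
Insert 72: 72 > 71 → go right. Place as right child of 71.
Insert 52: 52 < 71 → go left; 52 > 40 → go right; 52 > 48 → go right. Place as right child of 48.
Insert 11: 11 < 71 → go left; 11 < 40 → go left; 11 < 12 → go left; 11 > 3 → go right; 11 > 7 → go right; 11 > 9 → go right. Place as right child of 9.
Insert 53: 53 < 71 → go left; 53 > 40 → go right; 53 > 48 → go right; 53 > 52 → go right. Place as right child of 52.
Insert 76: 76 > 71 → go right; 76 > 72 → go right. Place as right child of 72.
Insert 29: 29 < 71 → go left; 29 < 40 → go left; 29 > 12 → go right; 29 < 36 → go left; 29 > 22 → go right. Place as right child of 22.
Insert 69: 69 < 71 → go left; 69 > 40 → go right; 69 > 48 → go right; 69 > 52 → go right; 69 > 53 → go right. Place as right child of 53.
Insert 28: 28 < 71 → go left; 28 < 40 → go left; 28 > 12 → go right; 28 < 36 → go left; 28 > 22 → go right; 28 < 29 → go left. Place as left child of 29.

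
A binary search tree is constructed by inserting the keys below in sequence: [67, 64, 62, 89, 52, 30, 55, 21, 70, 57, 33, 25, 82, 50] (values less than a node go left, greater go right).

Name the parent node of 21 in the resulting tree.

67: root
64: left child of 67 (depth 1)
62: left child of 64 (depth 2)
89: right child of 67 (depth 1)
52: left child of 62 (depth 3)
30: left child of 52 (depth 4)
55: right child of 52 (depth 4)
21: left child of 30 (depth 5)
70: left child of 89 (depth 2)
57: right child of 55 (depth 5)
33: right child of 30 (depth 5)
25: right child of 21 (depth 6)
82: right child of 70 (depth 3)
50: right child of 33 (depth 6)

30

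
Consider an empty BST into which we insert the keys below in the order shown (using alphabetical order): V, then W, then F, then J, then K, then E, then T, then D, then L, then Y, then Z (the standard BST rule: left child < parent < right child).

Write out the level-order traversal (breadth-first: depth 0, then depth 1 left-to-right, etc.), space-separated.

Insert V: tree is empty, so V becomes the root.
Insert W: W > V → go right. Place as right child of V.
Insert F: F < V → go left. Place as left child of V.
Insert J: J < V → go left; J > F → go right. Place as right child of F.
Insert K: K < V → go left; K > F → go right; K > J → go right. Place as right child of J.
Insert E: E < V → go left; E < F → go left. Place as left child of F.
Insert T: T < V → go left; T > F → go right; T > J → go right; T > K → go right. Place as right child of K.
Insert D: D < V → go left; D < F → go left; D < E → go left. Place as left child of E.
Insert L: L < V → go left; L > F → go right; L > J → go right; L > K → go right; L < T → go left. Place as left child of T.
Insert Y: Y > V → go right; Y > W → go right. Place as right child of W.
Insert Z: Z > V → go right; Z > W → go right; Z > Y → go right. Place as right child of Y.

V F W E J Y D K Z T L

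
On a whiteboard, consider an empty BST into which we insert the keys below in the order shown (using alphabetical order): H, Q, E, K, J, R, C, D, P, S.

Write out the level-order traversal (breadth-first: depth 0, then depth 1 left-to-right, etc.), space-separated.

Resulting structure (node: left, right):
  H: L=E, R=Q
  Q: L=K, R=R
  E: L=C, R=–
  K: L=J, R=P
  J: L=–, R=–
  R: L=–, R=S
  C: L=–, R=D
  D: L=–, R=–
  P: L=–, R=–
  S: L=–, R=–

H E Q C K R D J P S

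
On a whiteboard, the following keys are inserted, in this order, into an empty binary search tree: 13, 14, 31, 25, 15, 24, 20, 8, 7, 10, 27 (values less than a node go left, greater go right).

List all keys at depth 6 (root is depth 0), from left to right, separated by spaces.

20

Insert 13: tree is empty, so 13 becomes the root.
Insert 14: 14 > 13 → go right. Place as right child of 13.
Insert 31: 31 > 13 → go right; 31 > 14 → go right. Place as right child of 14.
Insert 25: 25 > 13 → go right; 25 > 14 → go right; 25 < 31 → go left. Place as left child of 31.
Insert 15: 15 > 13 → go right; 15 > 14 → go right; 15 < 31 → go left; 15 < 25 → go left. Place as left child of 25.
Insert 24: 24 > 13 → go right; 24 > 14 → go right; 24 < 31 → go left; 24 < 25 → go left; 24 > 15 → go right. Place as right child of 15.
Insert 20: 20 > 13 → go right; 20 > 14 → go right; 20 < 31 → go left; 20 < 25 → go left; 20 > 15 → go right; 20 < 24 → go left. Place as left child of 24.
Insert 8: 8 < 13 → go left. Place as left child of 13.
Insert 7: 7 < 13 → go left; 7 < 8 → go left. Place as left child of 8.
Insert 10: 10 < 13 → go left; 10 > 8 → go right. Place as right child of 8.
Insert 27: 27 > 13 → go right; 27 > 14 → go right; 27 < 31 → go left; 27 > 25 → go right. Place as right child of 25.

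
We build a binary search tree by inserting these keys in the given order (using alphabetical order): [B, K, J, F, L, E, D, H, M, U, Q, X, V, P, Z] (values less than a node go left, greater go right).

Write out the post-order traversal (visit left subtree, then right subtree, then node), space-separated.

D E H F J P Q V Z X U M L K B

B: root
K: right child of B (depth 1)
J: left child of K (depth 2)
F: left child of J (depth 3)
L: right child of K (depth 2)
E: left child of F (depth 4)
D: left child of E (depth 5)
H: right child of F (depth 4)
M: right child of L (depth 3)
U: right child of M (depth 4)
Q: left child of U (depth 5)
X: right child of U (depth 5)
V: left child of X (depth 6)
P: left child of Q (depth 6)
Z: right child of X (depth 6)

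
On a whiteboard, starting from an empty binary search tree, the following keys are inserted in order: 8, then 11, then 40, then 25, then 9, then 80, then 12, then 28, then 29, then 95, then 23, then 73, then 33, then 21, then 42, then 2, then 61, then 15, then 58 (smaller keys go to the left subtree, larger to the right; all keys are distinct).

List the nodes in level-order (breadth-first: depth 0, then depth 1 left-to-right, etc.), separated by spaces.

Insert 8: tree is empty, so 8 becomes the root.
Insert 11: 11 > 8 → go right. Place as right child of 8.
Insert 40: 40 > 8 → go right; 40 > 11 → go right. Place as right child of 11.
Insert 25: 25 > 8 → go right; 25 > 11 → go right; 25 < 40 → go left. Place as left child of 40.
Insert 9: 9 > 8 → go right; 9 < 11 → go left. Place as left child of 11.
Insert 80: 80 > 8 → go right; 80 > 11 → go right; 80 > 40 → go right. Place as right child of 40.
Insert 12: 12 > 8 → go right; 12 > 11 → go right; 12 < 40 → go left; 12 < 25 → go left. Place as left child of 25.
Insert 28: 28 > 8 → go right; 28 > 11 → go right; 28 < 40 → go left; 28 > 25 → go right. Place as right child of 25.
Insert 29: 29 > 8 → go right; 29 > 11 → go right; 29 < 40 → go left; 29 > 25 → go right; 29 > 28 → go right. Place as right child of 28.
Insert 95: 95 > 8 → go right; 95 > 11 → go right; 95 > 40 → go right; 95 > 80 → go right. Place as right child of 80.
Insert 23: 23 > 8 → go right; 23 > 11 → go right; 23 < 40 → go left; 23 < 25 → go left; 23 > 12 → go right. Place as right child of 12.
Insert 73: 73 > 8 → go right; 73 > 11 → go right; 73 > 40 → go right; 73 < 80 → go left. Place as left child of 80.
Insert 33: 33 > 8 → go right; 33 > 11 → go right; 33 < 40 → go left; 33 > 25 → go right; 33 > 28 → go right; 33 > 29 → go right. Place as right child of 29.
Insert 21: 21 > 8 → go right; 21 > 11 → go right; 21 < 40 → go left; 21 < 25 → go left; 21 > 12 → go right; 21 < 23 → go left. Place as left child of 23.
Insert 42: 42 > 8 → go right; 42 > 11 → go right; 42 > 40 → go right; 42 < 80 → go left; 42 < 73 → go left. Place as left child of 73.
Insert 2: 2 < 8 → go left. Place as left child of 8.
Insert 61: 61 > 8 → go right; 61 > 11 → go right; 61 > 40 → go right; 61 < 80 → go left; 61 < 73 → go left; 61 > 42 → go right. Place as right child of 42.
Insert 15: 15 > 8 → go right; 15 > 11 → go right; 15 < 40 → go left; 15 < 25 → go left; 15 > 12 → go right; 15 < 23 → go left; 15 < 21 → go left. Place as left child of 21.
Insert 58: 58 > 8 → go right; 58 > 11 → go right; 58 > 40 → go right; 58 < 80 → go left; 58 < 73 → go left; 58 > 42 → go right; 58 < 61 → go left. Place as left child of 61.

8 2 11 9 40 25 80 12 28 73 95 23 29 42 21 33 61 15 58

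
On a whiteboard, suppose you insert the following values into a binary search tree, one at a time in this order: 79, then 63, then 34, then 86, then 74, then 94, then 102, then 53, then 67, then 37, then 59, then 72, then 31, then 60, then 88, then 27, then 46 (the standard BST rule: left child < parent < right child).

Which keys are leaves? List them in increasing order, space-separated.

79: root
63: left child of 79 (depth 1)
34: left child of 63 (depth 2)
86: right child of 79 (depth 1)
74: right child of 63 (depth 2)
94: right child of 86 (depth 2)
102: right child of 94 (depth 3)
53: right child of 34 (depth 3)
67: left child of 74 (depth 3)
37: left child of 53 (depth 4)
59: right child of 53 (depth 4)
72: right child of 67 (depth 4)
31: left child of 34 (depth 3)
60: right child of 59 (depth 5)
88: left child of 94 (depth 3)
27: left child of 31 (depth 4)
46: right child of 37 (depth 5)

27 46 60 72 88 102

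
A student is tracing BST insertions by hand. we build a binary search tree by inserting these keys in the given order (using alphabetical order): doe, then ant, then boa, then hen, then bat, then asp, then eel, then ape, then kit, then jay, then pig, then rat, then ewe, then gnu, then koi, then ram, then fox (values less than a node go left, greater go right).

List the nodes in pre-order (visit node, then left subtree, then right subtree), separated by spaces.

doe: root
ant: left child of doe (depth 1)
boa: right child of ant (depth 2)
hen: right child of doe (depth 1)
bat: left child of boa (depth 3)
asp: left child of bat (depth 4)
eel: left child of hen (depth 2)
ape: left child of asp (depth 5)
kit: right child of hen (depth 2)
jay: left child of kit (depth 3)
pig: right child of kit (depth 3)
rat: right child of pig (depth 4)
ewe: right child of eel (depth 3)
gnu: right child of ewe (depth 4)
koi: left child of pig (depth 4)
ram: left child of rat (depth 5)
fox: left child of gnu (depth 5)

doe ant boa bat asp ape hen eel ewe gnu fox kit jay pig koi rat ram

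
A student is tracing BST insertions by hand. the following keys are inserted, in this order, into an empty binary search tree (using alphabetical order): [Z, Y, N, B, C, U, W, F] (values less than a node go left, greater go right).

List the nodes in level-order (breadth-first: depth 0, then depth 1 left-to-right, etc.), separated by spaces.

Z: root
Y: left child of Z (depth 1)
N: left child of Y (depth 2)
B: left child of N (depth 3)
C: right child of B (depth 4)
U: right child of N (depth 3)
W: right child of U (depth 4)
F: right child of C (depth 5)

Z Y N B U C W F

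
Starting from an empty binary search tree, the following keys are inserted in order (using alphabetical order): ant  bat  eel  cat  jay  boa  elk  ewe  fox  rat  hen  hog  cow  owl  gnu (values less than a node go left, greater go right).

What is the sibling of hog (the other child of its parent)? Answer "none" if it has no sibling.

Resulting structure (node: left, right):
  ant: L=–, R=bat
  bat: L=–, R=eel
  eel: L=cat, R=jay
  cat: L=boa, R=cow
  jay: L=elk, R=rat
  boa: L=–, R=–
  elk: L=–, R=ewe
  ewe: L=–, R=fox
  fox: L=–, R=hen
  rat: L=owl, R=–
  hen: L=gnu, R=hog
  hog: L=–, R=–
  cow: L=–, R=–
  owl: L=–, R=–
  gnu: L=–, R=–

hog's parent is hen; the other child of hen is gnu.

gnu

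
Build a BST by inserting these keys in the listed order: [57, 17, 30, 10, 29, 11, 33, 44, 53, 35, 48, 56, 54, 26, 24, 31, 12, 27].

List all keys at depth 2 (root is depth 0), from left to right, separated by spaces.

57: root
17: left child of 57 (depth 1)
30: right child of 17 (depth 2)
10: left child of 17 (depth 2)
29: left child of 30 (depth 3)
11: right child of 10 (depth 3)
33: right child of 30 (depth 3)
44: right child of 33 (depth 4)
53: right child of 44 (depth 5)
35: left child of 44 (depth 5)
48: left child of 53 (depth 6)
56: right child of 53 (depth 6)
54: left child of 56 (depth 7)
26: left child of 29 (depth 4)
24: left child of 26 (depth 5)
31: left child of 33 (depth 4)
12: right child of 11 (depth 4)
27: right child of 26 (depth 5)

10 30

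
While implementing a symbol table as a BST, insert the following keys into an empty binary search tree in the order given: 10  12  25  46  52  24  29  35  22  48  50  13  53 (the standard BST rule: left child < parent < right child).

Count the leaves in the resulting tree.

4

10: root
12: right child of 10 (depth 1)
25: right child of 12 (depth 2)
46: right child of 25 (depth 3)
52: right child of 46 (depth 4)
24: left child of 25 (depth 3)
29: left child of 46 (depth 4)
35: right child of 29 (depth 5)
22: left child of 24 (depth 4)
48: left child of 52 (depth 5)
50: right child of 48 (depth 6)
13: left child of 22 (depth 5)
53: right child of 52 (depth 5)

Leaves: 13, 35, 50, 53 — 4 in total.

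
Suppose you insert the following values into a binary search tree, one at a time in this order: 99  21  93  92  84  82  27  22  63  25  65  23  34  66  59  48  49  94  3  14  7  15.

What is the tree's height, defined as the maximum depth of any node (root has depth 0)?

11

Resulting structure (node: left, right):
  99: L=21, R=–
  21: L=3, R=93
  93: L=92, R=94
  92: L=84, R=–
  84: L=82, R=–
  82: L=27, R=–
  27: L=22, R=63
  22: L=–, R=25
  63: L=34, R=65
  25: L=23, R=–
  65: L=–, R=66
  23: L=–, R=–
  34: L=–, R=59
  66: L=–, R=–
  59: L=48, R=–
  48: L=–, R=49
  49: L=–, R=–
  94: L=–, R=–
  3: L=–, R=14
  14: L=7, R=15
  7: L=–, R=–
  15: L=–, R=–

The deepest node is 49 at depth 11.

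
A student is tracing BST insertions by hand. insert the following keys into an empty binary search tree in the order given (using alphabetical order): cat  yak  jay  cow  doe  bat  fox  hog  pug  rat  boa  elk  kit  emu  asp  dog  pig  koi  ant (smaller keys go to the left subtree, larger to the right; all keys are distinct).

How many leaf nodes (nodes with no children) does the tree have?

7

cat: root
yak: right child of cat (depth 1)
jay: left child of yak (depth 2)
cow: left child of jay (depth 3)
doe: right child of cow (depth 4)
bat: left child of cat (depth 1)
fox: right child of doe (depth 5)
hog: right child of fox (depth 6)
pug: right child of jay (depth 3)
rat: right child of pug (depth 4)
boa: right child of bat (depth 2)
elk: left child of fox (depth 6)
kit: left child of pug (depth 4)
emu: right child of elk (depth 7)
asp: left child of bat (depth 2)
dog: left child of elk (depth 7)
pig: right child of kit (depth 5)
koi: left child of pig (depth 6)
ant: left child of asp (depth 3)

Leaves: ant, boa, dog, emu, hog, koi, rat — 7 in total.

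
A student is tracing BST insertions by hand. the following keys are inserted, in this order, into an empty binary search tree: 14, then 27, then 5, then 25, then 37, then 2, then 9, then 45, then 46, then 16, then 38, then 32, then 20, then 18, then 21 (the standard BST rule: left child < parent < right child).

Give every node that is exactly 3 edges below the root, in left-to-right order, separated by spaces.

16 32 45

Insert 14: tree is empty, so 14 becomes the root.
Insert 27: 27 > 14 → go right. Place as right child of 14.
Insert 5: 5 < 14 → go left. Place as left child of 14.
Insert 25: 25 > 14 → go right; 25 < 27 → go left. Place as left child of 27.
Insert 37: 37 > 14 → go right; 37 > 27 → go right. Place as right child of 27.
Insert 2: 2 < 14 → go left; 2 < 5 → go left. Place as left child of 5.
Insert 9: 9 < 14 → go left; 9 > 5 → go right. Place as right child of 5.
Insert 45: 45 > 14 → go right; 45 > 27 → go right; 45 > 37 → go right. Place as right child of 37.
Insert 46: 46 > 14 → go right; 46 > 27 → go right; 46 > 37 → go right; 46 > 45 → go right. Place as right child of 45.
Insert 16: 16 > 14 → go right; 16 < 27 → go left; 16 < 25 → go left. Place as left child of 25.
Insert 38: 38 > 14 → go right; 38 > 27 → go right; 38 > 37 → go right; 38 < 45 → go left. Place as left child of 45.
Insert 32: 32 > 14 → go right; 32 > 27 → go right; 32 < 37 → go left. Place as left child of 37.
Insert 20: 20 > 14 → go right; 20 < 27 → go left; 20 < 25 → go left; 20 > 16 → go right. Place as right child of 16.
Insert 18: 18 > 14 → go right; 18 < 27 → go left; 18 < 25 → go left; 18 > 16 → go right; 18 < 20 → go left. Place as left child of 20.
Insert 21: 21 > 14 → go right; 21 < 27 → go left; 21 < 25 → go left; 21 > 16 → go right; 21 > 20 → go right. Place as right child of 20.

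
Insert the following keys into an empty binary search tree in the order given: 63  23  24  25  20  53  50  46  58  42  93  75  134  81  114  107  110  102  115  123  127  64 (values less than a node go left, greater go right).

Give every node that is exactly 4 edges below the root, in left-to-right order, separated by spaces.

53 107 115

Insert 63: tree is empty, so 63 becomes the root.
Insert 23: 23 < 63 → go left. Place as left child of 63.
Insert 24: 24 < 63 → go left; 24 > 23 → go right. Place as right child of 23.
Insert 25: 25 < 63 → go left; 25 > 23 → go right; 25 > 24 → go right. Place as right child of 24.
Insert 20: 20 < 63 → go left; 20 < 23 → go left. Place as left child of 23.
Insert 53: 53 < 63 → go left; 53 > 23 → go right; 53 > 24 → go right; 53 > 25 → go right. Place as right child of 25.
Insert 50: 50 < 63 → go left; 50 > 23 → go right; 50 > 24 → go right; 50 > 25 → go right; 50 < 53 → go left. Place as left child of 53.
Insert 46: 46 < 63 → go left; 46 > 23 → go right; 46 > 24 → go right; 46 > 25 → go right; 46 < 53 → go left; 46 < 50 → go left. Place as left child of 50.
Insert 58: 58 < 63 → go left; 58 > 23 → go right; 58 > 24 → go right; 58 > 25 → go right; 58 > 53 → go right. Place as right child of 53.
Insert 42: 42 < 63 → go left; 42 > 23 → go right; 42 > 24 → go right; 42 > 25 → go right; 42 < 53 → go left; 42 < 50 → go left; 42 < 46 → go left. Place as left child of 46.
Insert 93: 93 > 63 → go right. Place as right child of 63.
Insert 75: 75 > 63 → go right; 75 < 93 → go left. Place as left child of 93.
Insert 134: 134 > 63 → go right; 134 > 93 → go right. Place as right child of 93.
Insert 81: 81 > 63 → go right; 81 < 93 → go left; 81 > 75 → go right. Place as right child of 75.
Insert 114: 114 > 63 → go right; 114 > 93 → go right; 114 < 134 → go left. Place as left child of 134.
Insert 107: 107 > 63 → go right; 107 > 93 → go right; 107 < 134 → go left; 107 < 114 → go left. Place as left child of 114.
Insert 110: 110 > 63 → go right; 110 > 93 → go right; 110 < 134 → go left; 110 < 114 → go left; 110 > 107 → go right. Place as right child of 107.
Insert 102: 102 > 63 → go right; 102 > 93 → go right; 102 < 134 → go left; 102 < 114 → go left; 102 < 107 → go left. Place as left child of 107.
Insert 115: 115 > 63 → go right; 115 > 93 → go right; 115 < 134 → go left; 115 > 114 → go right. Place as right child of 114.
Insert 123: 123 > 63 → go right; 123 > 93 → go right; 123 < 134 → go left; 123 > 114 → go right; 123 > 115 → go right. Place as right child of 115.
Insert 127: 127 > 63 → go right; 127 > 93 → go right; 127 < 134 → go left; 127 > 114 → go right; 127 > 115 → go right; 127 > 123 → go right. Place as right child of 123.
Insert 64: 64 > 63 → go right; 64 < 93 → go left; 64 < 75 → go left. Place as left child of 75.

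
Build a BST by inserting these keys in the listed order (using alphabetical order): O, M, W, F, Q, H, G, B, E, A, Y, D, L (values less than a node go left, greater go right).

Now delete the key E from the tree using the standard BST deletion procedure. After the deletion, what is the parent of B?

Resulting structure (node: left, right):
  O: L=M, R=W
  M: L=F, R=–
  W: L=Q, R=Y
  F: L=B, R=H
  Q: L=–, R=–
  H: L=G, R=L
  G: L=–, R=–
  B: L=A, R=E
  E: L=D, R=–
  A: L=–, R=–
  Y: L=–, R=–
  D: L=–, R=–
  L: L=–, R=–

Delete E (at most one child — splice it out).
After deletion, B's parent is F.

F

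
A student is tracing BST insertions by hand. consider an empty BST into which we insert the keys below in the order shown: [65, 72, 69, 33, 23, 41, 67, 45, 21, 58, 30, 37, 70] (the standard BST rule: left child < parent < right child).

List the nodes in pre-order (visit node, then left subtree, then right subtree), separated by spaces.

65 33 23 21 30 41 37 45 58 72 69 67 70

Resulting structure (node: left, right):
  65: L=33, R=72
  72: L=69, R=–
  69: L=67, R=70
  33: L=23, R=41
  23: L=21, R=30
  41: L=37, R=45
  67: L=–, R=–
  45: L=–, R=58
  21: L=–, R=–
  58: L=–, R=–
  30: L=–, R=–
  37: L=–, R=–
  70: L=–, R=–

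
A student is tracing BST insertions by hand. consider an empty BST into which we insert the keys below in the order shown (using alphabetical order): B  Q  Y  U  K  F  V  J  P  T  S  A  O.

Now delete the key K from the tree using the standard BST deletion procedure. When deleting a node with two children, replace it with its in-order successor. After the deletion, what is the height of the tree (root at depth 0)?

5

Insert B: tree is empty, so B becomes the root.
Insert Q: Q > B → go right. Place as right child of B.
Insert Y: Y > B → go right; Y > Q → go right. Place as right child of Q.
Insert U: U > B → go right; U > Q → go right; U < Y → go left. Place as left child of Y.
Insert K: K > B → go right; K < Q → go left. Place as left child of Q.
Insert F: F > B → go right; F < Q → go left; F < K → go left. Place as left child of K.
Insert V: V > B → go right; V > Q → go right; V < Y → go left; V > U → go right. Place as right child of U.
Insert J: J > B → go right; J < Q → go left; J < K → go left; J > F → go right. Place as right child of F.
Insert P: P > B → go right; P < Q → go left; P > K → go right. Place as right child of K.
Insert T: T > B → go right; T > Q → go right; T < Y → go left; T < U → go left. Place as left child of U.
Insert S: S > B → go right; S > Q → go right; S < Y → go left; S < U → go left; S < T → go left. Place as left child of T.
Insert A: A < B → go left. Place as left child of B.
Insert O: O > B → go right; O < Q → go left; O > K → go right; O < P → go left. Place as left child of P.

Delete K (two children — replace with in-order successor).
After deletion, deepest node is S at depth 5.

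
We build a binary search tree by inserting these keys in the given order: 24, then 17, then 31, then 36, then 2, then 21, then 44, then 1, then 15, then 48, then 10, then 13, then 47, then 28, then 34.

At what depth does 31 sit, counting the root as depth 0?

1

Resulting structure (node: left, right):
  24: L=17, R=31
  17: L=2, R=21
  31: L=28, R=36
  36: L=34, R=44
  2: L=1, R=15
  21: L=–, R=–
  44: L=–, R=48
  1: L=–, R=–
  15: L=10, R=–
  48: L=47, R=–
  10: L=–, R=13
  13: L=–, R=–
  47: L=–, R=–
  28: L=–, R=–
  34: L=–, R=–

Path to 31: 24 → 31, which is 1 edge.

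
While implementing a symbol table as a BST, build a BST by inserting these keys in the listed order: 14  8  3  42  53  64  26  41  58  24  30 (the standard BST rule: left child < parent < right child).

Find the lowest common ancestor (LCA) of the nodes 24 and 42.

42

Insert 14: tree is empty, so 14 becomes the root.
Insert 8: 8 < 14 → go left. Place as left child of 14.
Insert 3: 3 < 14 → go left; 3 < 8 → go left. Place as left child of 8.
Insert 42: 42 > 14 → go right. Place as right child of 14.
Insert 53: 53 > 14 → go right; 53 > 42 → go right. Place as right child of 42.
Insert 64: 64 > 14 → go right; 64 > 42 → go right; 64 > 53 → go right. Place as right child of 53.
Insert 26: 26 > 14 → go right; 26 < 42 → go left. Place as left child of 42.
Insert 41: 41 > 14 → go right; 41 < 42 → go left; 41 > 26 → go right. Place as right child of 26.
Insert 58: 58 > 14 → go right; 58 > 42 → go right; 58 > 53 → go right; 58 < 64 → go left. Place as left child of 64.
Insert 24: 24 > 14 → go right; 24 < 42 → go left; 24 < 26 → go left. Place as left child of 26.
Insert 30: 30 > 14 → go right; 30 < 42 → go left; 30 > 26 → go right; 30 < 41 → go left. Place as left child of 41.

Path to 24: 14 → 42 → 26 → 24
Path to 42: 14 → 42
42 lies on both paths and is an ancestor of the other node.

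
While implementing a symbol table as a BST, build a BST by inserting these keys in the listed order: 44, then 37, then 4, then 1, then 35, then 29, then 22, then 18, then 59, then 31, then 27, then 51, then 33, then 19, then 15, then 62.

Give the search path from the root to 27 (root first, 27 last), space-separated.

44 37 4 35 29 22 27

Insert 44: tree is empty, so 44 becomes the root.
Insert 37: 37 < 44 → go left. Place as left child of 44.
Insert 4: 4 < 44 → go left; 4 < 37 → go left. Place as left child of 37.
Insert 1: 1 < 44 → go left; 1 < 37 → go left; 1 < 4 → go left. Place as left child of 4.
Insert 35: 35 < 44 → go left; 35 < 37 → go left; 35 > 4 → go right. Place as right child of 4.
Insert 29: 29 < 44 → go left; 29 < 37 → go left; 29 > 4 → go right; 29 < 35 → go left. Place as left child of 35.
Insert 22: 22 < 44 → go left; 22 < 37 → go left; 22 > 4 → go right; 22 < 35 → go left; 22 < 29 → go left. Place as left child of 29.
Insert 18: 18 < 44 → go left; 18 < 37 → go left; 18 > 4 → go right; 18 < 35 → go left; 18 < 29 → go left; 18 < 22 → go left. Place as left child of 22.
Insert 59: 59 > 44 → go right. Place as right child of 44.
Insert 31: 31 < 44 → go left; 31 < 37 → go left; 31 > 4 → go right; 31 < 35 → go left; 31 > 29 → go right. Place as right child of 29.
Insert 27: 27 < 44 → go left; 27 < 37 → go left; 27 > 4 → go right; 27 < 35 → go left; 27 < 29 → go left; 27 > 22 → go right. Place as right child of 22.
Insert 51: 51 > 44 → go right; 51 < 59 → go left. Place as left child of 59.
Insert 33: 33 < 44 → go left; 33 < 37 → go left; 33 > 4 → go right; 33 < 35 → go left; 33 > 29 → go right; 33 > 31 → go right. Place as right child of 31.
Insert 19: 19 < 44 → go left; 19 < 37 → go left; 19 > 4 → go right; 19 < 35 → go left; 19 < 29 → go left; 19 < 22 → go left; 19 > 18 → go right. Place as right child of 18.
Insert 15: 15 < 44 → go left; 15 < 37 → go left; 15 > 4 → go right; 15 < 35 → go left; 15 < 29 → go left; 15 < 22 → go left; 15 < 18 → go left. Place as left child of 18.
Insert 62: 62 > 44 → go right; 62 > 59 → go right. Place as right child of 59.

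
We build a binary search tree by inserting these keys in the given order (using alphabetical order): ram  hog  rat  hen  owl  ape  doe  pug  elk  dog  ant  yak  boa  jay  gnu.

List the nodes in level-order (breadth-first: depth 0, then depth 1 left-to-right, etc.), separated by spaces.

Resulting structure (node: left, right):
  ram: L=hog, R=rat
  hog: L=hen, R=owl
  rat: L=–, R=yak
  hen: L=ape, R=–
  owl: L=jay, R=pug
  ape: L=ant, R=doe
  doe: L=boa, R=elk
  pug: L=–, R=–
  elk: L=dog, R=gnu
  dog: L=–, R=–
  ant: L=–, R=–
  yak: L=–, R=–
  boa: L=–, R=–
  jay: L=–, R=–
  gnu: L=–, R=–

ram hog rat hen owl yak ape jay pug ant doe boa elk dog gnu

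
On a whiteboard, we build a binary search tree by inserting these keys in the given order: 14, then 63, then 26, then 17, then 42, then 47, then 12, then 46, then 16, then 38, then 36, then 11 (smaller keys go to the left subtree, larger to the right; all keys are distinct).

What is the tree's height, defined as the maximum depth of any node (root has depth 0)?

5

14: root
63: right child of 14 (depth 1)
26: left child of 63 (depth 2)
17: left child of 26 (depth 3)
42: right child of 26 (depth 3)
47: right child of 42 (depth 4)
12: left child of 14 (depth 1)
46: left child of 47 (depth 5)
16: left child of 17 (depth 4)
38: left child of 42 (depth 4)
36: left child of 38 (depth 5)
11: left child of 12 (depth 2)

The deepest node is 46 at depth 5.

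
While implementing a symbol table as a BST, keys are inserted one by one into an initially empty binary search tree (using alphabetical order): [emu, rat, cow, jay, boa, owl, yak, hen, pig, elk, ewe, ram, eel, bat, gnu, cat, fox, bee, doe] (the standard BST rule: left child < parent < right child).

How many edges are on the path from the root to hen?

Insert emu: tree is empty, so emu becomes the root.
Insert rat: rat > emu → go right. Place as right child of emu.
Insert cow: cow < emu → go left. Place as left child of emu.
Insert jay: jay > emu → go right; jay < rat → go left. Place as left child of rat.
Insert boa: boa < emu → go left; boa < cow → go left. Place as left child of cow.
Insert owl: owl > emu → go right; owl < rat → go left; owl > jay → go right. Place as right child of jay.
Insert yak: yak > emu → go right; yak > rat → go right. Place as right child of rat.
Insert hen: hen > emu → go right; hen < rat → go left; hen < jay → go left. Place as left child of jay.
Insert pig: pig > emu → go right; pig < rat → go left; pig > jay → go right; pig > owl → go right. Place as right child of owl.
Insert elk: elk < emu → go left; elk > cow → go right. Place as right child of cow.
Insert ewe: ewe > emu → go right; ewe < rat → go left; ewe < jay → go left; ewe < hen → go left. Place as left child of hen.
Insert ram: ram > emu → go right; ram < rat → go left; ram > jay → go right; ram > owl → go right; ram > pig → go right. Place as right child of pig.
Insert eel: eel < emu → go left; eel > cow → go right; eel < elk → go left. Place as left child of elk.
Insert bat: bat < emu → go left; bat < cow → go left; bat < boa → go left. Place as left child of boa.
Insert gnu: gnu > emu → go right; gnu < rat → go left; gnu < jay → go left; gnu < hen → go left; gnu > ewe → go right. Place as right child of ewe.
Insert cat: cat < emu → go left; cat < cow → go left; cat > boa → go right. Place as right child of boa.
Insert fox: fox > emu → go right; fox < rat → go left; fox < jay → go left; fox < hen → go left; fox > ewe → go right; fox < gnu → go left. Place as left child of gnu.
Insert bee: bee < emu → go left; bee < cow → go left; bee < boa → go left; bee > bat → go right. Place as right child of bat.
Insert doe: doe < emu → go left; doe > cow → go right; doe < elk → go left; doe < eel → go left. Place as left child of eel.

Path to hen: emu → rat → jay → hen, which is 3 edges.

3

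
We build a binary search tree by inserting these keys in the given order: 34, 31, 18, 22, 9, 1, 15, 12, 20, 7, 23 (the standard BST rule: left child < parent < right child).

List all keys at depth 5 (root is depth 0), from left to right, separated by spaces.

34: root
31: left child of 34 (depth 1)
18: left child of 31 (depth 2)
22: right child of 18 (depth 3)
9: left child of 18 (depth 3)
1: left child of 9 (depth 4)
15: right child of 9 (depth 4)
12: left child of 15 (depth 5)
20: left child of 22 (depth 4)
7: right child of 1 (depth 5)
23: right child of 22 (depth 4)

7 12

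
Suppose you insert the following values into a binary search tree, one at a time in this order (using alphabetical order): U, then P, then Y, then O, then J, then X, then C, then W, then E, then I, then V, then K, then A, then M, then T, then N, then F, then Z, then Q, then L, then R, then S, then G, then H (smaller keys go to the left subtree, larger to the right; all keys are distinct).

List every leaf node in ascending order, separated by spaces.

Insert U: tree is empty, so U becomes the root.
Insert P: P < U → go left. Place as left child of U.
Insert Y: Y > U → go right. Place as right child of U.
Insert O: O < U → go left; O < P → go left. Place as left child of P.
Insert J: J < U → go left; J < P → go left; J < O → go left. Place as left child of O.
Insert X: X > U → go right; X < Y → go left. Place as left child of Y.
Insert C: C < U → go left; C < P → go left; C < O → go left; C < J → go left. Place as left child of J.
Insert W: W > U → go right; W < Y → go left; W < X → go left. Place as left child of X.
Insert E: E < U → go left; E < P → go left; E < O → go left; E < J → go left; E > C → go right. Place as right child of C.
Insert I: I < U → go left; I < P → go left; I < O → go left; I < J → go left; I > C → go right; I > E → go right. Place as right child of E.
Insert V: V > U → go right; V < Y → go left; V < X → go left; V < W → go left. Place as left child of W.
Insert K: K < U → go left; K < P → go left; K < O → go left; K > J → go right. Place as right child of J.
Insert A: A < U → go left; A < P → go left; A < O → go left; A < J → go left; A < C → go left. Place as left child of C.
Insert M: M < U → go left; M < P → go left; M < O → go left; M > J → go right; M > K → go right. Place as right child of K.
Insert T: T < U → go left; T > P → go right. Place as right child of P.
Insert N: N < U → go left; N < P → go left; N < O → go left; N > J → go right; N > K → go right; N > M → go right. Place as right child of M.
Insert F: F < U → go left; F < P → go left; F < O → go left; F < J → go left; F > C → go right; F > E → go right; F < I → go left. Place as left child of I.
Insert Z: Z > U → go right; Z > Y → go right. Place as right child of Y.
Insert Q: Q < U → go left; Q > P → go right; Q < T → go left. Place as left child of T.
Insert L: L < U → go left; L < P → go left; L < O → go left; L > J → go right; L > K → go right; L < M → go left. Place as left child of M.
Insert R: R < U → go left; R > P → go right; R < T → go left; R > Q → go right. Place as right child of Q.
Insert S: S < U → go left; S > P → go right; S < T → go left; S > Q → go right; S > R → go right. Place as right child of R.
Insert G: G < U → go left; G < P → go left; G < O → go left; G < J → go left; G > C → go right; G > E → go right; G < I → go left; G > F → go right. Place as right child of F.
Insert H: H < U → go left; H < P → go left; H < O → go left; H < J → go left; H > C → go right; H > E → go right; H < I → go left; H > F → go right; H > G → go right. Place as right child of G.

A H L N S V Z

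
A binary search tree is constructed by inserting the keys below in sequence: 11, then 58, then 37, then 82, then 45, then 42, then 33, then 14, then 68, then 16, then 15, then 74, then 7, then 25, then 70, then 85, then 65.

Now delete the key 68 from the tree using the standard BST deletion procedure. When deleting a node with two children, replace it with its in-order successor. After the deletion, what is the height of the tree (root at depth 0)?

6

11: root
58: right child of 11 (depth 1)
37: left child of 58 (depth 2)
82: right child of 58 (depth 2)
45: right child of 37 (depth 3)
42: left child of 45 (depth 4)
33: left child of 37 (depth 3)
14: left child of 33 (depth 4)
68: left child of 82 (depth 3)
16: right child of 14 (depth 5)
15: left child of 16 (depth 6)
74: right child of 68 (depth 4)
7: left child of 11 (depth 1)
25: right child of 16 (depth 6)
70: left child of 74 (depth 5)
85: right child of 82 (depth 3)
65: left child of 68 (depth 4)

Delete 68 (two children — replace with in-order successor).
After deletion, deepest node is 15 at depth 6.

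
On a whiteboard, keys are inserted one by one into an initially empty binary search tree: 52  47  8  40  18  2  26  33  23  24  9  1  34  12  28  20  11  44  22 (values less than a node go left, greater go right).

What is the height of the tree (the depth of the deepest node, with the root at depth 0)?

8

52: root
47: left child of 52 (depth 1)
8: left child of 47 (depth 2)
40: right child of 8 (depth 3)
18: left child of 40 (depth 4)
2: left child of 8 (depth 3)
26: right child of 18 (depth 5)
33: right child of 26 (depth 6)
23: left child of 26 (depth 6)
24: right child of 23 (depth 7)
9: left child of 18 (depth 5)
1: left child of 2 (depth 4)
34: right child of 33 (depth 7)
12: right child of 9 (depth 6)
28: left child of 33 (depth 7)
20: left child of 23 (depth 7)
11: left child of 12 (depth 7)
44: right child of 40 (depth 4)
22: right child of 20 (depth 8)

The deepest node is 22 at depth 8.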